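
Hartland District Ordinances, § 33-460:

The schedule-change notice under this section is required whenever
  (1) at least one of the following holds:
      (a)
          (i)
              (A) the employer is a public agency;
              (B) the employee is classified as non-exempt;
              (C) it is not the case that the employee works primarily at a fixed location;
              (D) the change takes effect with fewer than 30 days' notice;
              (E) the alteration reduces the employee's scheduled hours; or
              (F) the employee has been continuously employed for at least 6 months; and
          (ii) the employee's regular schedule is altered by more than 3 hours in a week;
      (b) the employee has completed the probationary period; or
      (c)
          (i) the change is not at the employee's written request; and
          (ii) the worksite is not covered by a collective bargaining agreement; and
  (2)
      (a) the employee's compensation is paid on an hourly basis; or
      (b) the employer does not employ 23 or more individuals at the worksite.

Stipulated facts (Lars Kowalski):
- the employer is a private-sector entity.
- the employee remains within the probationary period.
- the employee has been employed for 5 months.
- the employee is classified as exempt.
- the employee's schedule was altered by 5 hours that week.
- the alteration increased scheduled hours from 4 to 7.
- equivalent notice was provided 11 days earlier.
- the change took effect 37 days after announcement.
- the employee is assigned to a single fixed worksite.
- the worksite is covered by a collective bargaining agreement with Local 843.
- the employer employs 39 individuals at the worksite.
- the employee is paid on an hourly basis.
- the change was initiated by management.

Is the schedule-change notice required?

No — not required.

(A) public agency — fails.
(B) non-exempt — not met.
(C) not (fixed location) — not satisfied.
(D) < 30 days' notice — not met.
(E) hours reduced — not met.
(F) tenure ≥ 6 mo. — not met.
(i): F OR F OR F OR F OR F OR F → false.
(ii) schedule shift > 3h — holds.
So (a) is not satisfied (F AND T).
(b) past probation — fails.
(i) not employee-requested — met.
(ii) no CBA — fails.
(c): T AND F → false.
(1): F OR F OR F → false.
(a) hourly-paid — met.
(b) not (≥ 23 at site) — not satisfied.
(2): T OR F → true.
Overall: F AND T → false.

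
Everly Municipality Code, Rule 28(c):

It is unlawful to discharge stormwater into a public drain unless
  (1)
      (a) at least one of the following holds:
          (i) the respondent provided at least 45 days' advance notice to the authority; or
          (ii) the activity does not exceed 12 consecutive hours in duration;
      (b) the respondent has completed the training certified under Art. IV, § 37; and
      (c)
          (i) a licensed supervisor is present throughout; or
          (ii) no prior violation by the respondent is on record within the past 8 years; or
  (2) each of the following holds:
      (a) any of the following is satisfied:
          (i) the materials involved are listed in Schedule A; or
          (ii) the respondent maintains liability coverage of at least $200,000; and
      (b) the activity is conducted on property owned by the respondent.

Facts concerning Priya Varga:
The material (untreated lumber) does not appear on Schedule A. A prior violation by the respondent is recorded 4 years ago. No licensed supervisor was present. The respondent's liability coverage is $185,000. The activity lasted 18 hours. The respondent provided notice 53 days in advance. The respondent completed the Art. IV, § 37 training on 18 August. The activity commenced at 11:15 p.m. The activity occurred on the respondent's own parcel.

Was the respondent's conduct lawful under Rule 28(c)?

(i) ≥45 days' notice — met.
(ii) ≤ 12 hrs duration — fails.
So (a) is satisfied (T OR F).
(b) training certified — holds.
(i) supervisor present — not satisfied.
(ii) no prior violation — not met.
So (c) is not satisfied (F OR F).
(1) = T AND T AND F = false.
(i) Schedule A material — fails.
(ii) coverage ≥ $200,000 — not met.
So (a) is not satisfied (F OR F).
(b) own property — met.
(2) = F AND T = false.
Overall = F OR F = false.

No — unlawful.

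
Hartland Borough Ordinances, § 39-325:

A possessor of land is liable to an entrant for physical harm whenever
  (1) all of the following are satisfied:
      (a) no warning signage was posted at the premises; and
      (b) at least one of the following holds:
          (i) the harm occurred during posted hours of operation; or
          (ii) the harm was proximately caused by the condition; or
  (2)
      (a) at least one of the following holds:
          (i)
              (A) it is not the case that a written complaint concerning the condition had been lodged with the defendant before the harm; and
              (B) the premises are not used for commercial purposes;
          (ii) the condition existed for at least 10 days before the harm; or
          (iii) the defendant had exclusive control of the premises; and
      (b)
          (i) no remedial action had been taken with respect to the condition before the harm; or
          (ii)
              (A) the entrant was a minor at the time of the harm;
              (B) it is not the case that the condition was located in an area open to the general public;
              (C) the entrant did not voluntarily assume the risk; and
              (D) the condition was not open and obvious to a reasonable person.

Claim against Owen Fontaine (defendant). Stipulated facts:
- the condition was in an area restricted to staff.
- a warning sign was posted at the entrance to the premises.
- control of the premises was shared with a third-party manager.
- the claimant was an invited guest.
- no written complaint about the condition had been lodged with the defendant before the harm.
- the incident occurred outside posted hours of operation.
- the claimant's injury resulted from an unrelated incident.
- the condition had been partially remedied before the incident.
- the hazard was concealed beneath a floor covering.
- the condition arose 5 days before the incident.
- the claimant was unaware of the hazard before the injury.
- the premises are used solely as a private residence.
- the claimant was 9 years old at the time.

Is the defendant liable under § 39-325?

(a) no signage posted — not satisfied.
(i) during posted hours — not met.
(ii) proximate cause — fails.
(b) = F OR F = false.
So (1) is not satisfied (F AND F).
(A) not (complaint lodged) — satisfied.
(B) not (commercial use) — met.
So (i) is satisfied (T AND T).
(ii) condition ≥10 days old — not satisfied.
(iii) exclusive control — not satisfied.
(a): T OR F OR F → true.
(i) no remedial action — not met.
(A) entrant a minor — holds.
(B) not (public area) — met.
(C) no assumed risk — met.
(D) not open/obvious — met.
(ii): T AND T AND T AND T → true.
(b) = F OR T = true.
(2) = T AND T = true.
Overall = F OR T = true.

Yes — liable.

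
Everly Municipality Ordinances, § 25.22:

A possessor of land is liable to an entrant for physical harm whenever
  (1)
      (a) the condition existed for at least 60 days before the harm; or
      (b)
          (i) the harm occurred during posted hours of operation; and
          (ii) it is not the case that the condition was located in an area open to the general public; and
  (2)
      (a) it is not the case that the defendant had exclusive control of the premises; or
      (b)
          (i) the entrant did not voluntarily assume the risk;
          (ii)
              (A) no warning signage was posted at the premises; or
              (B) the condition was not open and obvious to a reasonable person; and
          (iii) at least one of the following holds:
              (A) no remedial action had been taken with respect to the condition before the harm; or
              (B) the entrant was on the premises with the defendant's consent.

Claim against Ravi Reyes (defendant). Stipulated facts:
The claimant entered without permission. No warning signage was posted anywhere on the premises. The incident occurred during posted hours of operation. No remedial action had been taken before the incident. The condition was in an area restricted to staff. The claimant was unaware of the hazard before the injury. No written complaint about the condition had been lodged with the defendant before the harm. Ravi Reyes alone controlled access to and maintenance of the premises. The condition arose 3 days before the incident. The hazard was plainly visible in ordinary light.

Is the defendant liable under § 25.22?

Yes — liable.

(a) condition ≥60 days old — not met.
(i) during posted hours — met.
(ii) not (public area) — holds.
(b): T AND T → true.
(1) = F OR T = true.
(a) not (exclusive control) — not satisfied.
(i) no assumed risk — satisfied.
(A) no signage posted — met.
(B) not open/obvious — fails.
So (ii) is satisfied (T OR F).
(A) no remedial action — satisfied.
(B) consent to enter — fails.
(iii): T OR F → true.
(b) = T AND T AND T = true.
(2) = F OR T = true.
Overall: T AND T → true.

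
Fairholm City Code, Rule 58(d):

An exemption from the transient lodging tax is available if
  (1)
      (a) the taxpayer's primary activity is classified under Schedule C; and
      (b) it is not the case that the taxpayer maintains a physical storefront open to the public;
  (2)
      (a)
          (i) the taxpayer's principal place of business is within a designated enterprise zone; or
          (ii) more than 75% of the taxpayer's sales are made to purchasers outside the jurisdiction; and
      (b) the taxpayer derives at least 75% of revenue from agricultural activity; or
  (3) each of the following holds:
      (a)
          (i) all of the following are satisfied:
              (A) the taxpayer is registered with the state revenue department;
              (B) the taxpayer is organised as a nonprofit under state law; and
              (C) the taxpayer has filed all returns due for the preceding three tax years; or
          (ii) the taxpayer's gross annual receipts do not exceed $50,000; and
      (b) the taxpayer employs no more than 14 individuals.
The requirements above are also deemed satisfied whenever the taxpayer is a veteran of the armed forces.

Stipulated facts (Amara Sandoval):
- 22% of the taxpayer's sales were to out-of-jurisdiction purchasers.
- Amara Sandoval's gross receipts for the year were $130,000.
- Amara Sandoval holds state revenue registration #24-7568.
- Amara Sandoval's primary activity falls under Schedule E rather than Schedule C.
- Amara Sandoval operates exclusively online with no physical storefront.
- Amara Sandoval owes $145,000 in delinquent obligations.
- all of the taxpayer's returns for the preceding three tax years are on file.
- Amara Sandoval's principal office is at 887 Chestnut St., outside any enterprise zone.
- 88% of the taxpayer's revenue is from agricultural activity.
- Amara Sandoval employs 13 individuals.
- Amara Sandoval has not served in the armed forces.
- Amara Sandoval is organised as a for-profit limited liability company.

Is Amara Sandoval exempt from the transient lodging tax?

No — not exempt.

(a) Schedule C activity — fails.
(b) not (has storefront) — holds.
(1) = F AND T = false.
(i) in enterprise zone — fails.
(ii) >75% out-of-jur. sales — fails.
(a): F OR F → false.
(b) ≥75% agricultural — met.
(2) = F AND T = false.
(A) state-registered — met.
(B) nonprofit — fails.
(C) returns current — holds.
(i): T AND F AND T → false.
(ii) receipts ≤ $50,000 — fails.
(a): F OR F → false.
(b) ≤ 14 employees — met.
(3) = F AND T = false.
Overall: F OR F OR F → false.
Exception (veteran) — not satisfied.
Result: main false OR exception false → false.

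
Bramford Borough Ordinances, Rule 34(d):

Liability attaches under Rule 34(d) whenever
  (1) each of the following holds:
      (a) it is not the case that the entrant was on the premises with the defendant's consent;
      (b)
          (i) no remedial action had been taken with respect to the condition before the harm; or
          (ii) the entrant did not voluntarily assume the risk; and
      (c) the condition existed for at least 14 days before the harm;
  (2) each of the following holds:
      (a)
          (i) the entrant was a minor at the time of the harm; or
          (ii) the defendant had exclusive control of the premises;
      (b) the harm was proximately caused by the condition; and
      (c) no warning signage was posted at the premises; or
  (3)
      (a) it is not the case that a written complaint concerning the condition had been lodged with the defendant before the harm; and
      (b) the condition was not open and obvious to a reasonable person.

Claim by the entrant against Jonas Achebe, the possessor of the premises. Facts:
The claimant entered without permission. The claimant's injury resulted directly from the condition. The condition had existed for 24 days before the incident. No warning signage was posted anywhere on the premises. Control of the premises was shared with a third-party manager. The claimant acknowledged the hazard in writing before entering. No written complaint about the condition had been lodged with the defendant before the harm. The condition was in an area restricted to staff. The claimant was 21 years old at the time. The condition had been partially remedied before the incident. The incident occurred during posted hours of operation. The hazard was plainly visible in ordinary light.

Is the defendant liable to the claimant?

(a) not (consent to enter) — met.
(i) no remedial action — fails.
(ii) no assumed risk — fails.
(b): F OR F → false.
(c) condition ≥14 days old — met.
So (1) is not satisfied (T AND F AND T).
(i) entrant a minor — fails.
(ii) exclusive control — fails.
(a) = F OR F = false.
(b) proximate cause — holds.
(c) no signage posted — holds.
(2) = F AND T AND T = false.
(a) not (complaint lodged) — holds.
(b) not open/obvious — not met.
(3) = T AND F = false.
So Overall is not satisfied (F OR F OR F).

No — not liable.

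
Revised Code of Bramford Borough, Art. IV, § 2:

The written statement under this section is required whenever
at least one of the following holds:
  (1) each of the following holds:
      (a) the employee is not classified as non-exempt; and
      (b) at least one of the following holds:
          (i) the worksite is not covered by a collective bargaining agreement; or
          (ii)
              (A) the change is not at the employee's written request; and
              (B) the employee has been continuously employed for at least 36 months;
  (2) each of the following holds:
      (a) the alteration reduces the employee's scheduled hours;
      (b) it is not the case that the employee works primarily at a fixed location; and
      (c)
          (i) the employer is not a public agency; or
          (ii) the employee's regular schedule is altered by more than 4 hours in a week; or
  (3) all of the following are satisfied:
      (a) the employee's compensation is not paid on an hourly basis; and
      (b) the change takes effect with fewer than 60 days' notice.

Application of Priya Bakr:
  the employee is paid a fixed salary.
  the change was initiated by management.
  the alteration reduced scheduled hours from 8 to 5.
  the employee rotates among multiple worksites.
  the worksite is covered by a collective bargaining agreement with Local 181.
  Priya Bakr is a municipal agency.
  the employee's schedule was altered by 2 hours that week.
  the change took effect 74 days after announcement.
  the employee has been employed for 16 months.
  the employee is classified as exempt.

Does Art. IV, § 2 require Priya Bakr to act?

(a) not (non-exempt) — satisfied.
(i) no CBA — not satisfied.
(A) not employee-requested — satisfied.
(B) tenure ≥ 36 mo. — not satisfied.
So (ii) is not satisfied (T AND F).
(b): F OR F → false.
So (1) is not satisfied (T AND F).
(a) hours reduced — holds.
(b) not (fixed location) — holds.
(i) not (public agency) — fails.
(ii) schedule shift > 4h — not met.
So (c) is not satisfied (F OR F).
(2) = T AND T AND F = false.
(a) not (hourly-paid) — met.
(b) < 60 days' notice — not satisfied.
(3) = T AND F = false.
So Overall is not satisfied (F OR F OR F).

No — not required.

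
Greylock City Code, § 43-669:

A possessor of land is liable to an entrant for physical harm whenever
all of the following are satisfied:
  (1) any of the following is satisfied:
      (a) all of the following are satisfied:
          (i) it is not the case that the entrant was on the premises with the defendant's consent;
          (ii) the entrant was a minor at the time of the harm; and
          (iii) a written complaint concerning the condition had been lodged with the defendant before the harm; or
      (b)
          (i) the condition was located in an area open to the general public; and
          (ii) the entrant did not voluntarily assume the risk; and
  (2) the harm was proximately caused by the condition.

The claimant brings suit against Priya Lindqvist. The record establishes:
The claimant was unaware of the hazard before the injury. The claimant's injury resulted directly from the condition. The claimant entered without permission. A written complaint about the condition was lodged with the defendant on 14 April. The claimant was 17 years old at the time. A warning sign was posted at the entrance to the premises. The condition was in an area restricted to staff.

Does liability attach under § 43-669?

Yes — liable.

(i) not (consent to enter) — satisfied.
(ii) entrant a minor — met.
(iii) complaint lodged — met.
So (a) is satisfied (T AND T AND T).
(i) public area — fails.
(ii) no assumed risk — satisfied.
(b): F AND T → false.
So (1) is satisfied (T OR F).
(2) proximate cause — holds.
Overall: T AND T → true.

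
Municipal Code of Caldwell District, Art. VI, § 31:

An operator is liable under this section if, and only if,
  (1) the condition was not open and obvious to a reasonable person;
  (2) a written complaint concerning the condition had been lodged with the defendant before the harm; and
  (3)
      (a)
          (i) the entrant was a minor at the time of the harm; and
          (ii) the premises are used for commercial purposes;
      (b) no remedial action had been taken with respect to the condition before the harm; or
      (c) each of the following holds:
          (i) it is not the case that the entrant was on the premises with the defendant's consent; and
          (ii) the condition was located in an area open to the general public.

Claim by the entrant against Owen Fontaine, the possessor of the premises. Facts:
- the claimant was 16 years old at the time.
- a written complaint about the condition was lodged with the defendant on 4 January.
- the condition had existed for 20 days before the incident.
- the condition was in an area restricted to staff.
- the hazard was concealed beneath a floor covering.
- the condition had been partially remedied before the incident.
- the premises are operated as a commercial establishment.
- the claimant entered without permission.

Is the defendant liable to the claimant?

Yes — liable.

(1) not open/obvious — holds.
(2) complaint lodged — satisfied.
(i) entrant a minor — holds.
(ii) commercial use — holds.
(a) = T AND T = true.
(b) no remedial action — not satisfied.
(i) not (consent to enter) — met.
(ii) public area — fails.
(c) = T AND F = false.
So (3) is satisfied (T OR F OR F).
So Overall is satisfied (T AND T AND T).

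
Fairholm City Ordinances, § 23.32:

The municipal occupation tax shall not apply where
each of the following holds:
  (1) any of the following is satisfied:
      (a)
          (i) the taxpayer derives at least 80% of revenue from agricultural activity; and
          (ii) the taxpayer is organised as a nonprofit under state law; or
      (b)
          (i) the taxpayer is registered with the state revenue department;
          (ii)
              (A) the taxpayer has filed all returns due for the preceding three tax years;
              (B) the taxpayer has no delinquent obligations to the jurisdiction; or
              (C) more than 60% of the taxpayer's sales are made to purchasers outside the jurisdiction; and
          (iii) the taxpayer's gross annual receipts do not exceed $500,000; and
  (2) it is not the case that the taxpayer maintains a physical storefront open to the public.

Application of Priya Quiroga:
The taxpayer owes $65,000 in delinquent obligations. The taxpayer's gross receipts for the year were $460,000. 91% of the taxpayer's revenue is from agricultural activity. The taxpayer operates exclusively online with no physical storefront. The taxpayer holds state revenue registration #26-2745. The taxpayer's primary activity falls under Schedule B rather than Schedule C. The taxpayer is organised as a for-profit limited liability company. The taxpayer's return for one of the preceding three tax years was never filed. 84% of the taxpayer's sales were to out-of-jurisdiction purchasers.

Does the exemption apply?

(i) ≥80% agricultural — holds.
(ii) nonprofit — not met.
So (a) is not satisfied (T AND F).
(i) state-registered — holds.
(A) returns current — not satisfied.
(B) no delinquency — not met.
(C) >60% out-of-jur. sales — satisfied.
(ii) = F OR F OR T = true.
(iii) receipts ≤ $500,000 — met.
So (b) is satisfied (T AND T AND T).
(1) = F OR T = true.
(2) not (has storefront) — holds.
So Overall is satisfied (T AND T).

Yes — exempt.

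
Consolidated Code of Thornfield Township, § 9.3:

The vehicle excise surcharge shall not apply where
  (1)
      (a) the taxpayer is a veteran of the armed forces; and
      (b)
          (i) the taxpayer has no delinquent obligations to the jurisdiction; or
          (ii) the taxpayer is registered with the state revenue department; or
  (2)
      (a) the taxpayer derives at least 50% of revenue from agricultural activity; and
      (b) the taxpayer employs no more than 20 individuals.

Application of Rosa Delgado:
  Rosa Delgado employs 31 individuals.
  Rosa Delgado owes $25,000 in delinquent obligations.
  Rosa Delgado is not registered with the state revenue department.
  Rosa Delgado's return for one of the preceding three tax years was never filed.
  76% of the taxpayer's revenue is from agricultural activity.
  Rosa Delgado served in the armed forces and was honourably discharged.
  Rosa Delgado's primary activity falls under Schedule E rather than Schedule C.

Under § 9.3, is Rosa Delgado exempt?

No — not exempt.

(a) veteran — met.
(i) no delinquency — not met.
(ii) state-registered — not met.
(b): F OR F → false.
So (1) is not satisfied (T AND F).
(a) ≥50% agricultural — holds.
(b) ≤ 20 employees — not met.
(2): T AND F → false.
Overall = F OR F = false.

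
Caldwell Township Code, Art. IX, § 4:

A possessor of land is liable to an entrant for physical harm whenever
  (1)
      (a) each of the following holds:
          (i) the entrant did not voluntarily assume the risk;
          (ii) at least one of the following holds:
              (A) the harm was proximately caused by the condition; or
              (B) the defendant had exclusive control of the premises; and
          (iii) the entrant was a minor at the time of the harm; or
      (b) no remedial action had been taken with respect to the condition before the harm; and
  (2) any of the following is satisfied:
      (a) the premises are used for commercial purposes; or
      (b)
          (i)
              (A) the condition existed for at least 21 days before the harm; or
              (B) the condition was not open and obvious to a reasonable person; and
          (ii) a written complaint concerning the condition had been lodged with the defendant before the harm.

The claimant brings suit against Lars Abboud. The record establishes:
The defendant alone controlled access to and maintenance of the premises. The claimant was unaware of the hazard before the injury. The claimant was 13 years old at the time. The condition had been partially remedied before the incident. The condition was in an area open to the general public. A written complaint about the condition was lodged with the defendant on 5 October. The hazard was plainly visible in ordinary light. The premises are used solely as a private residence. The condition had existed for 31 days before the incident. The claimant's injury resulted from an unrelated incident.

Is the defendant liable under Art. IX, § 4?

(i) no assumed risk — satisfied.
(A) proximate cause — not met.
(B) exclusive control — met.
(ii): F OR T → true.
(iii) entrant a minor — met.
(a): T AND T AND T → true.
(b) no remedial action — fails.
(1): T OR F → true.
(a) commercial use — not met.
(A) condition ≥21 days old — holds.
(B) not open/obvious — not met.
(i): T OR F → true.
(ii) complaint lodged — satisfied.
So (b) is satisfied (T AND T).
So (2) is satisfied (F OR T).
Overall: T AND T → true.

Yes — liable.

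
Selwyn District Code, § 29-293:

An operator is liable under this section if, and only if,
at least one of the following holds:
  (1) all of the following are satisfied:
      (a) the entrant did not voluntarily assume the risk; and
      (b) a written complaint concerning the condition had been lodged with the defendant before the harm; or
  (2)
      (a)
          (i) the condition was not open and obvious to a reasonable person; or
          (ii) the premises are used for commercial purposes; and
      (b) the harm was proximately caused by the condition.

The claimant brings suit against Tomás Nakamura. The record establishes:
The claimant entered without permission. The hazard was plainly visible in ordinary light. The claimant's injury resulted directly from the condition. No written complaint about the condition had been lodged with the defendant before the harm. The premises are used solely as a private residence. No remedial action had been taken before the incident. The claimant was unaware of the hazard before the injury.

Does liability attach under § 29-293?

No — not liable.

(a) no assumed risk — holds.
(b) complaint lodged — not met.
(1) = T AND F = false.
(i) not open/obvious — not met.
(ii) commercial use — not met.
So (a) is not satisfied (F OR F).
(b) proximate cause — satisfied.
(2) = F AND T = false.
Overall: F OR F → false.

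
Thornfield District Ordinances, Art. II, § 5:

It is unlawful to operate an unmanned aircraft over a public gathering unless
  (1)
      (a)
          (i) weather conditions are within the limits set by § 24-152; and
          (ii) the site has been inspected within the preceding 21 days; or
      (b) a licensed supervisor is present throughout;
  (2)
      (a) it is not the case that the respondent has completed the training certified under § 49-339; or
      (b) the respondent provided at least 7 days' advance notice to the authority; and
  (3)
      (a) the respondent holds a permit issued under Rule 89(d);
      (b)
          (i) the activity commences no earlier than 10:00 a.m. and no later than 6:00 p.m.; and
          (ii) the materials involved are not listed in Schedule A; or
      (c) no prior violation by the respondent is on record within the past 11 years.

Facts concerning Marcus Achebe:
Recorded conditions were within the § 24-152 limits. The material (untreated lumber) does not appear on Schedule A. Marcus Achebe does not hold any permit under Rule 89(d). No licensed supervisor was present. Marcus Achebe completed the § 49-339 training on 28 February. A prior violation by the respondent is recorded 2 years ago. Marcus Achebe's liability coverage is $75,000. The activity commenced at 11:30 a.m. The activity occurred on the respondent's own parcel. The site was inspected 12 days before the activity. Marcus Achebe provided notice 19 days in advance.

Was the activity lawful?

Yes — lawful.

(i) weather ok — holds.
(ii) site inspected — satisfied.
(a) = T AND T = true.
(b) supervisor present — fails.
So (1) is satisfied (T OR F).
(a) not (training certified) — not satisfied.
(b) ≥7 days' notice — satisfied.
(2) = F OR T = true.
(a) holds permit — fails.
(i) start within hours — met.
(ii) not (Schedule A material) — holds.
(b): T AND T → true.
(c) no prior violation — fails.
(3) = F OR T OR F = true.
Overall = T AND T AND T = true.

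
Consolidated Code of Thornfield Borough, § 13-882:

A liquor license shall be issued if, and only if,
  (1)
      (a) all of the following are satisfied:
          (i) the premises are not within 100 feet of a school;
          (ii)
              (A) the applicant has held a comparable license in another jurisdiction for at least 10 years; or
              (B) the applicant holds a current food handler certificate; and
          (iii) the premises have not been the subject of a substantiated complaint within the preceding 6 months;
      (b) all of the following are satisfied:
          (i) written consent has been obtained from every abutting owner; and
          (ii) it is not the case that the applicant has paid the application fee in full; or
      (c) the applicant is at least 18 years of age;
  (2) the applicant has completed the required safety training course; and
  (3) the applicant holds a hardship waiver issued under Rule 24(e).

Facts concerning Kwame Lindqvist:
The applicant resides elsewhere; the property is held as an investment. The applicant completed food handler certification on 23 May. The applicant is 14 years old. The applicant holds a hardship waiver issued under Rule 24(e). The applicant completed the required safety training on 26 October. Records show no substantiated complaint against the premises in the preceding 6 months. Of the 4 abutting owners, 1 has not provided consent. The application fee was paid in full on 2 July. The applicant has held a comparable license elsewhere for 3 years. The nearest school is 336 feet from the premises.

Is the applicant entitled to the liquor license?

Yes — granted.

(i) ≥100 ft from school — satisfied.
(A) prior license ≥ 10 yr — fails.
(B) food handler cert. — satisfied.
So (ii) is satisfied (F OR T).
(iii) no complaint in 6 mo. — satisfied.
So (a) is satisfied (T AND T AND T).
(i) all abutters consent — not met.
(ii) not (fee paid) — fails.
So (b) is not satisfied (F AND F).
(c) age ≥ 18 — not satisfied.
So (1) is satisfied (T OR F OR F).
(2) safety training — satisfied.
(3) hardship waiver — met.
So Overall is satisfied (T AND T AND T).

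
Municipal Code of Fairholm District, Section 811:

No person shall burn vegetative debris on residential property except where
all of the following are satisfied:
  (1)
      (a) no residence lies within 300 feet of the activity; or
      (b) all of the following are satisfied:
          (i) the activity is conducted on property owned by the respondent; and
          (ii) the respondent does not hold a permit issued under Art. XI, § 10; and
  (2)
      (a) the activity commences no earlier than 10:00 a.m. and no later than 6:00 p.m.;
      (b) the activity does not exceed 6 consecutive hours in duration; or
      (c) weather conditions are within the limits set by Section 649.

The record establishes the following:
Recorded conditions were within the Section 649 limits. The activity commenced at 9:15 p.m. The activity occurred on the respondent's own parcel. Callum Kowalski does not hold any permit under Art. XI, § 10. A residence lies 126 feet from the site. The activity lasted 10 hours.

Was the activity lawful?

Yes — lawful.

(a) no residence in 300 ft — not satisfied.
(i) own property — holds.
(ii) not (holds permit) — satisfied.
(b) = T AND T = true.
(1) = F OR T = true.
(a) start within hours — not met.
(b) ≤ 6 hrs duration — fails.
(c) weather ok — met.
(2) = F OR F OR T = true.
Overall: T AND T → true.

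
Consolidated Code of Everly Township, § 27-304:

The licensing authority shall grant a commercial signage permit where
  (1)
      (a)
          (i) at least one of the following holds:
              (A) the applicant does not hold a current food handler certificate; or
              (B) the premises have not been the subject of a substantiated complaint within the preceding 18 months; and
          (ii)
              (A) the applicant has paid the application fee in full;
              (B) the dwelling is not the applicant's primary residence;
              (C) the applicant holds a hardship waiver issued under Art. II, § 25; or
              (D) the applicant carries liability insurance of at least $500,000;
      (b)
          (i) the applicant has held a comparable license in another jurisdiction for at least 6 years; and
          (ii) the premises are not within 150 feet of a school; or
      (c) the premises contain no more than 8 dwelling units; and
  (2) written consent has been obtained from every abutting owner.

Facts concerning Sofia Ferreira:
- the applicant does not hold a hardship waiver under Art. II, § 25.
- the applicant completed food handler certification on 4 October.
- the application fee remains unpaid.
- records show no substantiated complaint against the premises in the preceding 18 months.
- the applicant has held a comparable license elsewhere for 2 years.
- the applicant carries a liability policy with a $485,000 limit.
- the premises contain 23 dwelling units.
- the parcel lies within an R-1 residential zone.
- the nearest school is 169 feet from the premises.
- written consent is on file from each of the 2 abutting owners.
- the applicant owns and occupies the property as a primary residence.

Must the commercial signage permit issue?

No — denied.

(A) not (food handler cert.) — not satisfied.
(B) no complaint in 18 mo. — holds.
(i): F OR T → true.
(A) fee paid — fails.
(B) not (primary residence) — not satisfied.
(C) hardship waiver — not met.
(D) insurance ≥ $500,000 — not met.
So (ii) is not satisfied (F OR F OR F OR F).
So (a) is not satisfied (T AND F).
(i) prior license ≥ 6 yr — not met.
(ii) ≥150 ft from school — satisfied.
(b) = F AND T = false.
(c) ≤ 8 units — not satisfied.
(1) = F OR F OR F = false.
(2) all abutters consent — met.
So Overall is not satisfied (F AND T).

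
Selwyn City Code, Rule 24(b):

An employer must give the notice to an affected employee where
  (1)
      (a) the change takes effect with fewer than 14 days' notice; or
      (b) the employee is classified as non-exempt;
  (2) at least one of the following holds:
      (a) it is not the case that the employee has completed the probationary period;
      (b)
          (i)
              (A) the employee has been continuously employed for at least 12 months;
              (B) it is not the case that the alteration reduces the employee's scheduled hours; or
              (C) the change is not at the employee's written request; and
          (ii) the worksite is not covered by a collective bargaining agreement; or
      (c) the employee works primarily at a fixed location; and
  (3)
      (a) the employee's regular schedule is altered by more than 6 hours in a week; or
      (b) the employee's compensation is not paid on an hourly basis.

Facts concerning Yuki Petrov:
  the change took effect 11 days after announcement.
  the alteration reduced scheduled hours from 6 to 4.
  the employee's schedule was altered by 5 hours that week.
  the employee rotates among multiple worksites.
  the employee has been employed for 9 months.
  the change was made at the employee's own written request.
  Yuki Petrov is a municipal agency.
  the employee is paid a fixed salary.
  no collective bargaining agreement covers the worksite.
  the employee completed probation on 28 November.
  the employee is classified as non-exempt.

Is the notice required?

(a) < 14 days' notice — met.
(b) non-exempt — satisfied.
(1): T OR T → true.
(a) not (past probation) — fails.
(A) tenure ≥ 12 mo. — not satisfied.
(B) not (hours reduced) — fails.
(C) not employee-requested — not satisfied.
(i): F OR F OR F → false.
(ii) no CBA — met.
(b): F AND T → false.
(c) fixed location — not satisfied.
(2) = F OR F OR F = false.
(a) schedule shift > 6h — not met.
(b) not (hourly-paid) — met.
(3) = F OR T = true.
Overall: T AND F AND T → false.

No — not required.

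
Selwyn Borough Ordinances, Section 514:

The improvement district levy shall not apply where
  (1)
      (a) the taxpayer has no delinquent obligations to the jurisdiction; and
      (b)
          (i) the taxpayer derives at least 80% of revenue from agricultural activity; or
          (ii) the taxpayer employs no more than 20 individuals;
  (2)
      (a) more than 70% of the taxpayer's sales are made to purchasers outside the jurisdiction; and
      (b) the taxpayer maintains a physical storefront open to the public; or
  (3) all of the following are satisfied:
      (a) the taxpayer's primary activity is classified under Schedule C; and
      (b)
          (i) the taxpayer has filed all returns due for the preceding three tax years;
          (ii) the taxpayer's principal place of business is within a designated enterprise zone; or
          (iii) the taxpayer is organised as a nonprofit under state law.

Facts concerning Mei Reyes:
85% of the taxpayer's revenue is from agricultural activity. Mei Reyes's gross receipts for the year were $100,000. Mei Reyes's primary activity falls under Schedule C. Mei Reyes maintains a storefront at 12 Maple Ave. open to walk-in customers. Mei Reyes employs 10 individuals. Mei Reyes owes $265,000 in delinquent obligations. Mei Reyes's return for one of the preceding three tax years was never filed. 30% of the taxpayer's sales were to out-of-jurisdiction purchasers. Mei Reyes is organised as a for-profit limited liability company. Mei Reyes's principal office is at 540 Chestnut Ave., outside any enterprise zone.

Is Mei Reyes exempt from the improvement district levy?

(a) no delinquency — not met.
(i) ≥80% agricultural — met.
(ii) ≤ 20 employees — met.
(b): T OR T → true.
(1): F AND T → false.
(a) >70% out-of-jur. sales — not satisfied.
(b) has storefront — satisfied.
So (2) is not satisfied (F AND T).
(a) Schedule C activity — holds.
(i) returns current — not satisfied.
(ii) in enterprise zone — not satisfied.
(iii) nonprofit — not met.
So (b) is not satisfied (F OR F OR F).
(3) = T AND F = false.
Overall: F OR F OR F → false.

No — not exempt.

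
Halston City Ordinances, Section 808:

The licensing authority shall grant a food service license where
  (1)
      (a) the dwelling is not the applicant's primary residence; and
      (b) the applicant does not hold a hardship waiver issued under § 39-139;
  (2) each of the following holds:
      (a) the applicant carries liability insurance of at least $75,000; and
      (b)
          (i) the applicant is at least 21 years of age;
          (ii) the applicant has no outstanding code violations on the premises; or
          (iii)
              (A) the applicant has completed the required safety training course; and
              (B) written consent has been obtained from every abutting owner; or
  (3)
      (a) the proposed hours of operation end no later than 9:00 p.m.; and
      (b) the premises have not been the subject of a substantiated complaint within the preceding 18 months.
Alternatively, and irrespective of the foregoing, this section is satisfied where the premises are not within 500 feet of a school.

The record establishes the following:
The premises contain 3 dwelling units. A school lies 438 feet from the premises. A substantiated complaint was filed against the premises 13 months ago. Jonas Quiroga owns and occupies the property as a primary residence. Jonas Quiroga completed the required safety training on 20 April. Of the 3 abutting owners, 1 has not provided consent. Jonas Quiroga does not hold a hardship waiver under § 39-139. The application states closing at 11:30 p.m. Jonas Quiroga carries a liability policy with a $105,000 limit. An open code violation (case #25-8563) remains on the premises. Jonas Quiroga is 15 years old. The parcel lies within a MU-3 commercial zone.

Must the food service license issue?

No — denied.

(a) not (primary residence) — not met.
(b) not (hardship waiver) — satisfied.
(1): F AND T → false.
(a) insurance ≥ $75,000 — satisfied.
(i) age ≥ 21 — fails.
(ii) no code violations — not met.
(A) safety training — satisfied.
(B) all abutters consent — fails.
(iii): T AND F → false.
(b) = F OR F OR F = false.
(2) = T AND F = false.
(a) closes by 9 p.m. — not met.
(b) no complaint in 18 mo. — not met.
So (3) is not satisfied (F AND F).
So Overall is not satisfied (F OR F OR F).
Exception (≥500 ft from school) — not satisfied.
Result: main false OR exception false → false.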